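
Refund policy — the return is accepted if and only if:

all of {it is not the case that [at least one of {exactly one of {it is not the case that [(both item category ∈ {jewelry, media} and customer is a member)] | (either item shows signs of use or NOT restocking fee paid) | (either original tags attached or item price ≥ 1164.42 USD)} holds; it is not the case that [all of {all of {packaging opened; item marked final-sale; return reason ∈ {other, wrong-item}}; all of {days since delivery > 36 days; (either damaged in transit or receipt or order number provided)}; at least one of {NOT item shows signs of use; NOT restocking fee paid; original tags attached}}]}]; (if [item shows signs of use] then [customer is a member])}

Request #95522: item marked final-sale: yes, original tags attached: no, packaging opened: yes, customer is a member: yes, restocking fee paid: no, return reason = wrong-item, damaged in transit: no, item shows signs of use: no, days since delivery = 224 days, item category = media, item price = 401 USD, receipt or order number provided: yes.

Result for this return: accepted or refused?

Atomic conditions:
  item category ∈ {jewelry, media}: media is in the set → true
  customer is a member: yes → true
  item shows signs of use: no → false
  NOT restocking fee paid: no → true
  original tags attached: no → false
  item price ≥ 1164.42 USD: 401 ≥ 1164.42 is false
  packaging opened: yes → true
  item marked final-sale: yes → true
  return reason ∈ {other, wrong-item}: wrong-item is in the set → true
  days since delivery > 36 days: 224 > 36 is true
  damaged in transit: no → false
  receipt or order number provided: yes → true
  NOT item shows signs of use: no → true
Combine:
[1.1.1.1.1] true AND true = true
[1.1.1.1] NOT true = false
[1.1.1.2] false OR true = true
[1.1.1.3] false OR false = false
[1.1.1] exactly-one(false, true, false) = true
[1.1.2.1.1] true AND true AND true = true
[1.1.2.1.2.2] false OR true = true
[1.1.2.1.2] true AND true = true
[1.1.2.1.3] true OR true OR false = true
[1.1.2.1] true AND true AND true = true
[1.1.2] NOT true = false
[1.1] true OR false = true
[1] NOT true = false
[2] false → true (antecedent false ⇒ implication holds) = true
[root] false AND true = false
Overall: false → refused

Refused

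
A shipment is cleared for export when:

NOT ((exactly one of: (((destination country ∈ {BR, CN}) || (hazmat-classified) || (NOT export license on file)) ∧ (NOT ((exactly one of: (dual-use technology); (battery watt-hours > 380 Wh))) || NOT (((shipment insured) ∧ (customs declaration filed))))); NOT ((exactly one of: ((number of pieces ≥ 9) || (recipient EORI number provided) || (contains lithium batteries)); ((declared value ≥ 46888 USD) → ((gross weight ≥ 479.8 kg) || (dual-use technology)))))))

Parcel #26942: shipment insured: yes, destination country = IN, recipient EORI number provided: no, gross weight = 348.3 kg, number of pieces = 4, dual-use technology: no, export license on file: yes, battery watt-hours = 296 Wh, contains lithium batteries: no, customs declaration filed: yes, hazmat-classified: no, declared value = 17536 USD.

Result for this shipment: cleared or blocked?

Cleared

Atomic conditions:
  destination country ∈ {BR, CN}: IN is not in the set → false
  hazmat-classified: no → false
  NOT export license on file: yes → false
  dual-use technology: no → false
  battery watt-hours > 380 Wh: 296 > 380 is false
  shipment insured: yes → true
  customs declaration filed: yes → true
  number of pieces ≥ 9: 4 ≥ 9 is false
  recipient EORI number provided: no → false
  contains lithium batteries: no → false
  declared value ≥ 46888 USD: 17536 ≥ 46888 is false
  gross weight ≥ 479.8 kg: 348.3 ≥ 479.8 is false
Combine:
[1.1.1] false OR false OR false = false
[1.1.2.1.1] exactly-one(false, false) = false
[1.1.2.1] NOT false = true
[1.1.2.2.1] true AND true = true
[1.1.2.2] NOT true = false
[1.1.2] true OR false = true
[1.1] false AND true = false
[1.2.1.1] false OR false OR false = false
[1.2.1.2.2] false OR false = false
[1.2.1.2] false → false (antecedent false ⇒ implication holds) = true
[1.2.1] exactly-one(false, true) = true
[1.2] NOT true = false
[1] exactly-one(false, false) = false
[root] NOT false = true
Overall: true → cleared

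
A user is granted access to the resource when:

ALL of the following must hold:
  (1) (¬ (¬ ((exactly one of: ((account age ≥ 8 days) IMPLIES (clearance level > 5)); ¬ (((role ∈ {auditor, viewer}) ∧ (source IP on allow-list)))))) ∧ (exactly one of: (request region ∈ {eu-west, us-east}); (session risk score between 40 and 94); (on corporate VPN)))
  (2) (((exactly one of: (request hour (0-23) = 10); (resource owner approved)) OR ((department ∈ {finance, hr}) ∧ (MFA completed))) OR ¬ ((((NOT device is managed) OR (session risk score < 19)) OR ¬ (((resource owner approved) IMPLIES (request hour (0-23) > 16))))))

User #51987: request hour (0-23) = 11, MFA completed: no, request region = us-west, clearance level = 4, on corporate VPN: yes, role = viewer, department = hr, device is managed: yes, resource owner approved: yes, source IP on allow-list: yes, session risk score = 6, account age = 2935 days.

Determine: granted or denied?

Denied

Atomic conditions:
  account age ≥ 8 days: 2935 ≥ 8 is true
  clearance level > 5: 4 > 5 is false
  role ∈ {auditor, viewer}: viewer is in the set → true
  source IP on allow-list: yes → true
  request region ∈ {eu-west, us-east}: us-west is not in the set → false
  session risk score between 40 and 94: 6 in [40, 94] is false
  on corporate VPN: yes → true
  request hour (0-23) = 10: 11 == 10 is false
  resource owner approved: yes → true
  department ∈ {finance, hr}: hr is in the set → true
  MFA completed: no → false
  NOT device is managed: yes → false
  session risk score < 19: 6 < 19 is true
  request hour (0-23) > 16: 11 > 16 is false
Combine:
[1.1.1.1.1] true → false = false
[1.1.1.1.2.1] true AND true = true
[1.1.1.1.2] NOT true = false
[1.1.1.1] exactly-one(false, false) = false
[1.1.1] NOT false = true
[1.1] NOT true = false
[1.2] exactly-one(false, false, true) = true
[1] false AND true = false
[2.1.1] exactly-one(false, true) = true
[2.1.2] true AND false = false
[2.1] true OR false = true
[2.2.1.1] false OR true = true
[2.2.1.2.1] true → false = false
[2.2.1.2] NOT false = true
[2.2.1] true OR true = true
[2.2] NOT true = false
[2] true OR false = true
[root] false AND true = false
Overall: false → denied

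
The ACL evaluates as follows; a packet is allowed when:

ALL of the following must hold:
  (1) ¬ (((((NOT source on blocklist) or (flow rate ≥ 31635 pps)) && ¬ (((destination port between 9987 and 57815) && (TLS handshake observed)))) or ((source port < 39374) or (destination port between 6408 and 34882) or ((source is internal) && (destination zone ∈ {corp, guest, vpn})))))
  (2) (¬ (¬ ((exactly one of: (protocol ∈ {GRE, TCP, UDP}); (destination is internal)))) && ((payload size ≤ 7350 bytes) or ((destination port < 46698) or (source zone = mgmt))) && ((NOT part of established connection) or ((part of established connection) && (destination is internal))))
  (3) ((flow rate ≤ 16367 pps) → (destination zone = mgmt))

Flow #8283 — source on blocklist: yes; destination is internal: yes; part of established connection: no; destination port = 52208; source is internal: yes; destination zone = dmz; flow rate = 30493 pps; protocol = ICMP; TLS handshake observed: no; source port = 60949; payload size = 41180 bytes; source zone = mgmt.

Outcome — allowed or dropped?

Atomic conditions:
  NOT source on blocklist: yes → false
  flow rate ≥ 31635 pps: 30493 ≥ 31635 is false
  destination port between 9987 and 57815: 52208 in [9987, 57815] is true
  TLS handshake observed: no → false
  source port < 39374: 60949 < 39374 is false
  destination port between 6408 and 34882: 52208 in [6408, 34882] is false
  source is internal: yes → true
  destination zone ∈ {corp, guest, vpn}: dmz is not in the set → false
  protocol ∈ {GRE, TCP, UDP}: ICMP is not in the set → false
  destination is internal: yes → true
  payload size ≤ 7350 bytes: 41180 ≤ 7350 is false
  destination port < 46698: 52208 < 46698 is false
  source zone = mgmt: mgmt == mgmt is true
  NOT part of established connection: no → true
  part of established connection: no → false
  flow rate ≤ 16367 pps: 30493 ≤ 16367 is false
  destination zone = mgmt: dmz == mgmt is false
Combine:
[1.1.1.1] false OR false = false
[1.1.1.2.1] true AND false = false
[1.1.1.2] NOT false = true
[1.1.1] false AND true = false
[1.1.2.3] true AND false = false
[1.1.2] false OR false OR false = false
[1.1] false OR false = false
[1] NOT false = true
[2.1.1.1] exactly-one(false, true) = true
[2.1.1] NOT true = false
[2.1] NOT false = true
[2.2.2] false OR true = true
[2.2] false OR true = true
[2.3.2] false AND true = false
[2.3] true OR false = true
[2] true AND true AND true = true
[3] false → false (antecedent false ⇒ implication holds) = true
[root] true AND true AND true = true
Overall: true → allowed

Allowed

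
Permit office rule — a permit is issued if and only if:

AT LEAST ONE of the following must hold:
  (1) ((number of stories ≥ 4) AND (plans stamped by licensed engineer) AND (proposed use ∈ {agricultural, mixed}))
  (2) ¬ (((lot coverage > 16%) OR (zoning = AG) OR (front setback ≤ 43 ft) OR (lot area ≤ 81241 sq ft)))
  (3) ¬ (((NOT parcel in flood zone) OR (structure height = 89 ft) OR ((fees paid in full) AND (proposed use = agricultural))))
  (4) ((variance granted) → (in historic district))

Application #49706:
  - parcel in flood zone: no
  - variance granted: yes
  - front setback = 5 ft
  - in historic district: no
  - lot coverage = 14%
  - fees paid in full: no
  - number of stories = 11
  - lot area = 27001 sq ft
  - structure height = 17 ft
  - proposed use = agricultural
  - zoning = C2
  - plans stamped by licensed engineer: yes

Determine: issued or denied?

Issued

Atomic conditions:
  number of stories ≥ 4: 11 ≥ 4 is true
  plans stamped by licensed engineer: yes → true
  proposed use ∈ {agricultural, mixed}: agricultural is in the set → true
  lot coverage > 16%: 14 > 16 is false
  zoning = AG: C2 == AG is false
  front setback ≤ 43 ft: 5 ≤ 43 is true
  lot area ≤ 81241 sq ft: 27001 ≤ 81241 is true
  NOT parcel in flood zone: no → true
  structure height = 89 ft: 17 == 89 is false
  fees paid in full: no → false
  proposed use = agricultural: agricultural == agricultural is true
  variance granted: yes → true
  in historic district: no → false
Combine:
[1] true AND true AND true = true
[2.1] false OR false OR true OR true = true
[2] NOT true = false
[3.1.3] false AND true = false
[3.1] true OR false OR false = true
[3] NOT true = false
[4] true → false = false
[root] true OR false OR false OR false = true
Overall: true → issued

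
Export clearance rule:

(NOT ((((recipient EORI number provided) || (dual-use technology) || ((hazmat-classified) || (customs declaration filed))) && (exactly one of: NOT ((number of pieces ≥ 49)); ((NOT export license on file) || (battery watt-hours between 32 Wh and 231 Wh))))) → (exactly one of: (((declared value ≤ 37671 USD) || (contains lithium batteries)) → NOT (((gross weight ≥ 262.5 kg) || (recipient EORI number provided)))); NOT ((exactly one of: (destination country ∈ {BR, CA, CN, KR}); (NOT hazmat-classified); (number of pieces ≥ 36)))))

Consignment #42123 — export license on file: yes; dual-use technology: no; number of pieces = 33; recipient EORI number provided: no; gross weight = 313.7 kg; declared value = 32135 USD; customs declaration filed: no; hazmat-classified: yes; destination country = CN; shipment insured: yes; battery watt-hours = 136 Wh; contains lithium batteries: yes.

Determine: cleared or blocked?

Blocked

Atomic conditions:
  recipient EORI number provided: no → false
  dual-use technology: no → false
  hazmat-classified: yes → true
  customs declaration filed: no → false
  number of pieces ≥ 49: 33 ≥ 49 is false
  NOT export license on file: yes → false
  battery watt-hours between 32 Wh and 231 Wh: 136 in [32, 231] is true
  declared value ≤ 37671 USD: 32135 ≤ 37671 is true
  contains lithium batteries: yes → true
  gross weight ≥ 262.5 kg: 313.7 ≥ 262.5 is true
  destination country ∈ {BR, CA, CN, KR}: CN is in the set → true
  NOT hazmat-classified: yes → false
  number of pieces ≥ 36: 33 ≥ 36 is false
Combine:
[1.1.1.3] true OR false = true
[1.1.1] false OR false OR true = true
[1.1.2.1] NOT false = true
[1.1.2.2] false OR true = true
[1.1.2] exactly-one(true, true) = false
[1.1] true AND false = false
[1] NOT false = true
[2.1.1] true OR true = true
[2.1.2.1] true OR false = true
[2.1.2] NOT true = false
[2.1] true → false = false
[2.2.1] exactly-one(true, false, false) = true
[2.2] NOT true = false
[2] exactly-one(false, false) = false
[root] true → false = false
Overall: false → blocked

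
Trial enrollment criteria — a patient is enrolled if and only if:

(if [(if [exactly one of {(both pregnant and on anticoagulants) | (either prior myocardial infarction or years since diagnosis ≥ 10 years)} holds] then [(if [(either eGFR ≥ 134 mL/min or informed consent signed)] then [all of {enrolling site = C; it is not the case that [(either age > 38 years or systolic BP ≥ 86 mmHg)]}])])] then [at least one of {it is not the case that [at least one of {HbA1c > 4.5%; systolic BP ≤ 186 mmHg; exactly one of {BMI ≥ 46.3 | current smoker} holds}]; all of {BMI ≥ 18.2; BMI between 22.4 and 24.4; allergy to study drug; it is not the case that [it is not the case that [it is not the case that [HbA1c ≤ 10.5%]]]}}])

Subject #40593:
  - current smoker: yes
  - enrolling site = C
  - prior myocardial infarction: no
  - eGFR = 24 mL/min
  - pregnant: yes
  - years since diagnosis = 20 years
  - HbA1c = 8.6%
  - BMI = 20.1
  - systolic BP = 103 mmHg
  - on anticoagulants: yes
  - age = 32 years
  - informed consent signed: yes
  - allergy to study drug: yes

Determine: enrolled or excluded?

Excluded

Atomic conditions:
  pregnant: yes → true
  on anticoagulants: yes → true
  prior myocardial infarction: no → false
  years since diagnosis ≥ 10 years: 20 ≥ 10 is true
  eGFR ≥ 134 mL/min: 24 ≥ 134 is false
  informed consent signed: yes → true
  enrolling site = C: C == C is true
  age > 38 years: 32 > 38 is false
  systolic BP ≥ 86 mmHg: 103 ≥ 86 is true
  HbA1c > 4.5%: 8.6 > 4.5 is true
  systolic BP ≤ 186 mmHg: 103 ≤ 186 is true
  BMI ≥ 46.3: 20.1 ≥ 46.3 is false
  current smoker: yes → true
  BMI ≥ 18.2: 20.1 ≥ 18.2 is true
  BMI between 22.4 and 24.4: 20.1 in [22.4, 24.4] is false
  allergy to study drug: yes → true
  HbA1c ≤ 10.5%: 8.6 ≤ 10.5 is true
Combine:
[1.1.1] true AND true = true
[1.1.2] false OR true = true
[1.1] exactly-one(true, true) = false
[1.2.1] false OR true = true
[1.2.2.2.1] false OR true = true
[1.2.2.2] NOT true = false
[1.2.2] true AND false = false
[1.2] true → false = false
[1] false → false (antecedent false ⇒ implication holds) = true
[2.1.1.3] exactly-one(false, true) = true
[2.1.1] true OR true OR true = true
[2.1] NOT true = false
[2.2.4.1.1] NOT true = false
[2.2.4.1] NOT false = true
[2.2.4] NOT true = false
[2.2] true AND false AND true AND false = false
[2] false OR false = false
[root] true → false = false
Overall: false → excluded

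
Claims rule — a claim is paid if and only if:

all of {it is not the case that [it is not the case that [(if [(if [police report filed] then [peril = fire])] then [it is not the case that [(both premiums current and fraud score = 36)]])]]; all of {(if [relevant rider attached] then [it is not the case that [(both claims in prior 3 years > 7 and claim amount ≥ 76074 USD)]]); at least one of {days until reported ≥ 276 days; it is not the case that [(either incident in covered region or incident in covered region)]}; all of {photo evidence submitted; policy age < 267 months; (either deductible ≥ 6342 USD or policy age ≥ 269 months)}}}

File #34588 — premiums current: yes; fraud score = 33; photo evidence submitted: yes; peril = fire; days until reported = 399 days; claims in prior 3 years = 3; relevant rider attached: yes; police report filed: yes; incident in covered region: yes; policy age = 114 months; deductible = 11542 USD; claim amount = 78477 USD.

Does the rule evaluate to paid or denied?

Paid

Atomic conditions:
  police report filed: yes → true
  peril = fire: fire == fire is true
  premiums current: yes → true
  fraud score = 36: 33 == 36 is false
  relevant rider attached: yes → true
  claims in prior 3 years > 7: 3 > 7 is false
  claim amount ≥ 76074 USD: 78477 ≥ 76074 is true
  days until reported ≥ 276 days: 399 ≥ 276 is true
  incident in covered region: yes → true
  photo evidence submitted: yes → true
  policy age < 267 months: 114 < 267 is true
  deductible ≥ 6342 USD: 11542 ≥ 6342 is true
  policy age ≥ 269 months: 114 ≥ 269 is false
Combine:
[1.1.1.1] true → true = true
[1.1.1.2.1] true AND false = false
[1.1.1.2] NOT false = true
[1.1.1] true → true = true
[1.1] NOT true = false
[1] NOT false = true
[2.1.2.1] false AND true = false
[2.1.2] NOT false = true
[2.1] true → true = true
[2.2.2.1] true OR true = true
[2.2.2] NOT true = false
[2.2] true OR false = true
[2.3.3] true OR false = true
[2.3] true AND true AND true = true
[2] true AND true AND true = true
[root] true AND true = true
Overall: true → paid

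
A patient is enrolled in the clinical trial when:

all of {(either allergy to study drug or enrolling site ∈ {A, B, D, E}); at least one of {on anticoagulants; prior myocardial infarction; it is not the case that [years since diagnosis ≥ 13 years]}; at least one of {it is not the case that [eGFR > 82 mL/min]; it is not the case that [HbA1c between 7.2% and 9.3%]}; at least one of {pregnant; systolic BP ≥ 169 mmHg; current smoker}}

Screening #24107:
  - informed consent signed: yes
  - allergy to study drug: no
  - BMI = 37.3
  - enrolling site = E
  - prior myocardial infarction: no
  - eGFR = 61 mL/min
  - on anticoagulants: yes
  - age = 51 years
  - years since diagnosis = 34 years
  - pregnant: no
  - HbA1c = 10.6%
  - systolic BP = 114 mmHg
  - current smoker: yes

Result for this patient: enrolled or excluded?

Enrolled

Atomic conditions:
  allergy to study drug: no → false
  enrolling site ∈ {A, B, D, E}: E is in the set → true
  on anticoagulants: yes → true
  prior myocardial infarction: no → false
  years since diagnosis ≥ 13 years: 34 ≥ 13 is true
  eGFR > 82 mL/min: 61 > 82 is false
  HbA1c between 7.2% and 9.3%: 10.6 in [7.2, 9.3] is false
  pregnant: no → false
  systolic BP ≥ 169 mmHg: 114 ≥ 169 is false
  current smoker: yes → true
Combine:
[1] false OR true = true
[2.3] NOT true = false
[2] true OR false OR false = true
[3.1] NOT false = true
[3.2] NOT false = true
[3] true OR true = true
[4] false OR false OR true = true
[root] true AND true AND true AND true = true
Overall: true → enrolled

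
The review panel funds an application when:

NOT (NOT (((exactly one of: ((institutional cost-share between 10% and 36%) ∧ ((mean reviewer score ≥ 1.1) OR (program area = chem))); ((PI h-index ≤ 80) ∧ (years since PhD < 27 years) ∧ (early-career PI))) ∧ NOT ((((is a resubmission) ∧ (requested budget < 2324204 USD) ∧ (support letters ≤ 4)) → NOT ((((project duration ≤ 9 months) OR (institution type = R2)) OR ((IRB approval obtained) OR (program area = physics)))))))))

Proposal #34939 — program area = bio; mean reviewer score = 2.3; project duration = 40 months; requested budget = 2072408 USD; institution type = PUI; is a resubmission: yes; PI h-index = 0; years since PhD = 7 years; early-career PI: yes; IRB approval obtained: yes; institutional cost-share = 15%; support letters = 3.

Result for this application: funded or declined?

Declined

Atomic conditions:
  institutional cost-share between 10% and 36%: 15 in [10, 36] is true
  mean reviewer score ≥ 1.1: 2.3 ≥ 1.1 is true
  program area = chem: bio == chem is false
  PI h-index ≤ 80: 0 ≤ 80 is true
  years since PhD < 27 years: 7 < 27 is true
  early-career PI: yes → true
  is a resubmission: yes → true
  requested budget < 2324204 USD: 2072408 < 2324204 is true
  support letters ≤ 4: 3 ≤ 4 is true
  project duration ≤ 9 months: 40 ≤ 9 is false
  institution type = R2: PUI == R2 is false
  IRB approval obtained: yes → true
  program area = physics: bio == physics is false
Combine:
[1.1.1.1.2] true OR false = true
[1.1.1.1] true AND true = true
[1.1.1.2] true AND true AND true = true
[1.1.1] exactly-one(true, true) = false
[1.1.2.1.1] true AND true AND true = true
[1.1.2.1.2.1.1] false OR false = false
[1.1.2.1.2.1.2] true OR false = true
[1.1.2.1.2.1] false OR true = true
[1.1.2.1.2] NOT true = false
[1.1.2.1] true → false = false
[1.1.2] NOT false = true
[1.1] false AND true = false
[1] NOT false = true
[root] NOT true = false
Overall: false → declined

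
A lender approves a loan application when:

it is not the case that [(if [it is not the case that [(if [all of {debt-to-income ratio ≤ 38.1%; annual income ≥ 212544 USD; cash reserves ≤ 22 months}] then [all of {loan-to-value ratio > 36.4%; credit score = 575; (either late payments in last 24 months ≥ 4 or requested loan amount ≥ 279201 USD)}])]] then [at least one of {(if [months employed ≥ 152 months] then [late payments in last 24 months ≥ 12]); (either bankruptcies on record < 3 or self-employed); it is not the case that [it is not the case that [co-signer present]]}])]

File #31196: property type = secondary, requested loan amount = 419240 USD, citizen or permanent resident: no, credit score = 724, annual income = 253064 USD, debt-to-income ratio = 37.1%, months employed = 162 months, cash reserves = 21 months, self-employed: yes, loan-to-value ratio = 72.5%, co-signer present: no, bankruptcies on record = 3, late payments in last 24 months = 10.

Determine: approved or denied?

Denied

Atomic conditions:
  debt-to-income ratio ≤ 38.1%: 37.1 ≤ 38.1 is true
  annual income ≥ 212544 USD: 253064 ≥ 212544 is true
  cash reserves ≤ 22 months: 21 ≤ 22 is true
  loan-to-value ratio > 36.4%: 72.5 > 36.4 is true
  credit score = 575: 724 == 575 is false
  late payments in last 24 months ≥ 4: 10 ≥ 4 is true
  requested loan amount ≥ 279201 USD: 419240 ≥ 279201 is true
  months employed ≥ 152 months: 162 ≥ 152 is true
  late payments in last 24 months ≥ 12: 10 ≥ 12 is false
  bankruptcies on record < 3: 3 < 3 is false
  self-employed: yes → true
  co-signer present: no → false
Combine:
[1.1.1.1] true AND true AND true = true
[1.1.1.2.3] true OR true = true
[1.1.1.2] true AND false AND true = false
[1.1.1] true → false = false
[1.1] NOT false = true
[1.2.1] true → false = false
[1.2.2] false OR true = true
[1.2.3.1] NOT false = true
[1.2.3] NOT true = false
[1.2] false OR true OR false = true
[1] true → true = true
[root] NOT true = false
Overall: false → denied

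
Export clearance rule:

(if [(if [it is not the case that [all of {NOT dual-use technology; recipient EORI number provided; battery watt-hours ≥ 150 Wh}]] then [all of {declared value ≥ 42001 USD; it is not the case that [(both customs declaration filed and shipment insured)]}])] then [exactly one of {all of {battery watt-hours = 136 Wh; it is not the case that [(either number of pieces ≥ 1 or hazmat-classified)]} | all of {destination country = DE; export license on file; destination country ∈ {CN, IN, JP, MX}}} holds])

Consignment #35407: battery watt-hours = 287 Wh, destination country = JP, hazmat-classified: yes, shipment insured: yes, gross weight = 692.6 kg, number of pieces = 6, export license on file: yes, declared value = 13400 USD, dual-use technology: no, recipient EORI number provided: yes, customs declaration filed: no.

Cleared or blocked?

Atomic conditions:
  NOT dual-use technology: no → true
  recipient EORI number provided: yes → true
  battery watt-hours ≥ 150 Wh: 287 ≥ 150 is true
  declared value ≥ 42001 USD: 13400 ≥ 42001 is false
  customs declaration filed: no → false
  shipment insured: yes → true
  battery watt-hours = 136 Wh: 287 == 136 is false
  number of pieces ≥ 1: 6 ≥ 1 is true
  hazmat-classified: yes → true
  destination country = DE: JP == DE is false
  export license on file: yes → true
  destination country ∈ {CN, IN, JP, MX}: JP is in the set → true
Combine:
[1.1.1] true AND true AND true = true
[1.1] NOT true = false
[1.2.2.1] false AND true = false
[1.2.2] NOT false = true
[1.2] false AND true = false
[1] false → false (antecedent false ⇒ implication holds) = true
[2.1.2.1] true OR true = true
[2.1.2] NOT true = false
[2.1] false AND false = false
[2.2] false AND true AND true = false
[2] exactly-one(false, false) = false
[root] true → false = false
Overall: false → blocked

Blocked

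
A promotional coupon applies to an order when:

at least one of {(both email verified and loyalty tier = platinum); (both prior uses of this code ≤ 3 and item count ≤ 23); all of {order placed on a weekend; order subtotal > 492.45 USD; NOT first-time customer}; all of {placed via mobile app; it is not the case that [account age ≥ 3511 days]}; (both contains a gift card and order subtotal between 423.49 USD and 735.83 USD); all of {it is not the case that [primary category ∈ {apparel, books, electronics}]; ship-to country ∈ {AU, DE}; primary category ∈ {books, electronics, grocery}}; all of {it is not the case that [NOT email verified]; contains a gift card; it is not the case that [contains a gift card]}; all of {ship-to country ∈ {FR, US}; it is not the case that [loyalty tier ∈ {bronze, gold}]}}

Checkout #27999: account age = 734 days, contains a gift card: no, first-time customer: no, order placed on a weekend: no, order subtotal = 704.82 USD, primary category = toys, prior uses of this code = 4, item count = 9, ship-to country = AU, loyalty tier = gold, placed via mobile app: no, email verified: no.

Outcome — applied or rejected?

Rejected

Atomic conditions:
  email verified: no → false
  loyalty tier = platinum: gold == platinum is false
  prior uses of this code ≤ 3: 4 ≤ 3 is false
  item count ≤ 23: 9 ≤ 23 is true
  order placed on a weekend: no → false
  order subtotal > 492.45 USD: 704.82 > 492.45 is true
  NOT first-time customer: no → true
  placed via mobile app: no → false
  account age ≥ 3511 days: 734 ≥ 3511 is false
  contains a gift card: no → false
  order subtotal between 423.49 USD and 735.83 USD: 704.82 in [423.49, 735.83] is true
  primary category ∈ {apparel, books, electronics}: toys is not in the set → false
  ship-to country ∈ {AU, DE}: AU is in the set → true
  primary category ∈ {books, electronics, grocery}: toys is not in the set → false
  NOT email verified: no → true
  ship-to country ∈ {FR, US}: AU is not in the set → false
  loyalty tier ∈ {bronze, gold}: gold is in the set → true
Combine:
[1] false AND false = false
[2] false AND true = false
[3] false AND true AND true = false
[4.2] NOT false = true
[4] false AND true = false
[5] false AND true = false
[6.1] NOT false = true
[6] true AND true AND false = false
[7.1] NOT true = false
[7.3] NOT false = true
[7] false AND false AND true = false
[8.2] NOT true = false
[8] false AND false = false
[root] false OR false OR false OR false OR false OR false OR false OR false = false
Overall: false → rejected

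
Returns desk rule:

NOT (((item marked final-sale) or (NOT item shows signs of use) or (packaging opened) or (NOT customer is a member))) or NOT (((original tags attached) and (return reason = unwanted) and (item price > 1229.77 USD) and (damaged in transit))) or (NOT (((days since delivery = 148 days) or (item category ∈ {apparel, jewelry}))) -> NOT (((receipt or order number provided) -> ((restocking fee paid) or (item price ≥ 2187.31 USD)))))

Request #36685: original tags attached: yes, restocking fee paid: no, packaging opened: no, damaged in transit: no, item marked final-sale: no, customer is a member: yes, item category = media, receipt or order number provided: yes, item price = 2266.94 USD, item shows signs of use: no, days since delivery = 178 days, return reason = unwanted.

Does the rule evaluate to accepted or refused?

Atomic conditions:
  item marked final-sale: no → false
  NOT item shows signs of use: no → true
  packaging opened: no → false
  NOT customer is a member: yes → false
  original tags attached: yes → true
  return reason = unwanted: unwanted == unwanted is true
  item price > 1229.77 USD: 2266.94 > 1229.77 is true
  damaged in transit: no → false
  days since delivery = 148 days: 178 == 148 is false
  item category ∈ {apparel, jewelry}: media is not in the set → false
  receipt or order number provided: yes → true
  restocking fee paid: no → false
  item price ≥ 2187.31 USD: 2266.94 ≥ 2187.31 is true
Combine:
[1.1] false OR true OR false OR false = true
[1] NOT true = false
[2.1] true AND true AND true AND false = false
[2] NOT false = true
[3.1.1] false OR false = false
[3.1] NOT false = true
[3.2.1.2] false OR true = true
[3.2.1] true → true = true
[3.2] NOT true = false
[3] true → false = false
[root] false OR true OR false = true
Overall: true → accepted

Accepted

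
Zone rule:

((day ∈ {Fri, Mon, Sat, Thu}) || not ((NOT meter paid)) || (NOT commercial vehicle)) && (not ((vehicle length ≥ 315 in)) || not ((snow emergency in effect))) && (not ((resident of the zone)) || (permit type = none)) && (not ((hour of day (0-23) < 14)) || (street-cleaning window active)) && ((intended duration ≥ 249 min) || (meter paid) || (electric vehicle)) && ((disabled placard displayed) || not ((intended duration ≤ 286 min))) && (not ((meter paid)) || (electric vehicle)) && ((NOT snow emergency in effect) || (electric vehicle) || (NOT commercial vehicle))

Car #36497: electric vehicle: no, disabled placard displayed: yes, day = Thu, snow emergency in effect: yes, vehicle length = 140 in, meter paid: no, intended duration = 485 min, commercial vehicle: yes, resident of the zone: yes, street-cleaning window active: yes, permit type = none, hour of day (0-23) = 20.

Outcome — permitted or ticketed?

Atomic conditions:
  day ∈ {Fri, Mon, Sat, Thu}: Thu is in the set → true
  NOT meter paid: no → true
  NOT commercial vehicle: yes → false
  vehicle length ≥ 315 in: 140 ≥ 315 is false
  snow emergency in effect: yes → true
  resident of the zone: yes → true
  permit type = none: none == none is true
  hour of day (0-23) < 14: 20 < 14 is false
  street-cleaning window active: yes → true
  intended duration ≥ 249 min: 485 ≥ 249 is true
  meter paid: no → false
  electric vehicle: no → false
  disabled placard displayed: yes → true
  intended duration ≤ 286 min: 485 ≤ 286 is false
  NOT snow emergency in effect: yes → false
Combine:
[1.2] NOT true = false
[1] true OR false OR false = true
[2.1] NOT false = true
[2.2] NOT true = false
[2] true OR false = true
[3.1] NOT true = false
[3] false OR true = true
[4.1] NOT false = true
[4] true OR true = true
[5] true OR false OR false = true
[6.2] NOT false = true
[6] true OR true = true
[7.1] NOT false = true
[7] true OR false = true
[8] false OR false OR false = false
[root] true AND true AND true AND true AND true AND true AND true AND false = false
Overall: false → ticketed

Ticketed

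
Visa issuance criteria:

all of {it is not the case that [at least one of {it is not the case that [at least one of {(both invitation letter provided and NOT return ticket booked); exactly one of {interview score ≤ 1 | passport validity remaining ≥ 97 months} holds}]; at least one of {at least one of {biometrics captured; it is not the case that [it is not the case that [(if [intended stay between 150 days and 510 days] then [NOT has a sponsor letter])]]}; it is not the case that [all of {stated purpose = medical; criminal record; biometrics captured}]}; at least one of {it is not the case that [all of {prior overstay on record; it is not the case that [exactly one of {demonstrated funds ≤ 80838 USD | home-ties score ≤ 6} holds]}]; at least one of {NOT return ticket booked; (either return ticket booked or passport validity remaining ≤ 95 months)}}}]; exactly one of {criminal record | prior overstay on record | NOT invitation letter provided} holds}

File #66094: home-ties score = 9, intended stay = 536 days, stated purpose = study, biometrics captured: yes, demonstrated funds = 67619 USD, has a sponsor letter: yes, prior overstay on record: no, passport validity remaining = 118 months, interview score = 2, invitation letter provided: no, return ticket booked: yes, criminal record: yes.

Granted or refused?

Atomic conditions:
  invitation letter provided: no → false
  NOT return ticket booked: yes → false
  interview score ≤ 1: 2 ≤ 1 is false
  passport validity remaining ≥ 97 months: 118 ≥ 97 is true
  biometrics captured: yes → true
  intended stay between 150 days and 510 days: 536 in [150, 510] is false
  NOT has a sponsor letter: yes → false
  stated purpose = medical: study == medical is false
  criminal record: yes → true
  prior overstay on record: no → false
  demonstrated funds ≤ 80838 USD: 67619 ≤ 80838 is true
  home-ties score ≤ 6: 9 ≤ 6 is false
  return ticket booked: yes → true
  passport validity remaining ≤ 95 months: 118 ≤ 95 is false
  NOT invitation letter provided: no → true
Combine:
[1.1.1.1.1] false AND false = false
[1.1.1.1.2] exactly-one(false, true) = true
[1.1.1.1] false OR true = true
[1.1.1] NOT true = false
[1.1.2.1.2.1.1] false → false (antecedent false ⇒ implication holds) = true
[1.1.2.1.2.1] NOT true = false
[1.1.2.1.2] NOT false = true
[1.1.2.1] true OR true = true
[1.1.2.2.1] false AND true AND true = false
[1.1.2.2] NOT false = true
[1.1.2] true OR true = true
[1.1.3.1.1.2.1] exactly-one(true, false) = true
[1.1.3.1.1.2] NOT true = false
[1.1.3.1.1] false AND false = false
[1.1.3.1] NOT false = true
[1.1.3.2.2] true OR false = true
[1.1.3.2] false OR true = true
[1.1.3] true OR true = true
[1.1] false OR true OR true = true
[1] NOT true = false
[2] exactly-one(true, false, true) = false
[root] false AND false = false
Overall: false → refused

Refused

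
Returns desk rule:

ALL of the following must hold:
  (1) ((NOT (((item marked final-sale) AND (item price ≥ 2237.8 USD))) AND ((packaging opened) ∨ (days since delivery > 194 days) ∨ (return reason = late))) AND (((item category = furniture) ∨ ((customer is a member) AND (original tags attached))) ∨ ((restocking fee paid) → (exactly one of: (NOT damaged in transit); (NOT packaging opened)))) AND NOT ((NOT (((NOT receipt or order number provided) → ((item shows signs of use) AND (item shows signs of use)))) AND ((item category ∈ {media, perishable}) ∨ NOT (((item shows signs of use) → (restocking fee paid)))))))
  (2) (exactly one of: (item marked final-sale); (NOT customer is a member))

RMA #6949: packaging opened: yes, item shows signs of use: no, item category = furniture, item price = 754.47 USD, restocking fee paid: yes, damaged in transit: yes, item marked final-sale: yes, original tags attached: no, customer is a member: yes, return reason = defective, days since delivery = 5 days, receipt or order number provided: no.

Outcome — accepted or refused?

Accepted

Atomic conditions:
  item marked final-sale: yes → true
  item price ≥ 2237.8 USD: 754.47 ≥ 2237.8 is false
  packaging opened: yes → true
  days since delivery > 194 days: 5 > 194 is false
  return reason = late: defective == late is false
  item category = furniture: furniture == furniture is true
  customer is a member: yes → true
  original tags attached: no → false
  restocking fee paid: yes → true
  NOT damaged in transit: yes → false
  NOT packaging opened: yes → false
  NOT receipt or order number provided: no → true
  item shows signs of use: no → false
  item category ∈ {media, perishable}: furniture is not in the set → false
  NOT customer is a member: yes → false
Combine:
[1.1.1.1] true AND false = false
[1.1.1] NOT false = true
[1.1.2] true OR false OR false = true
[1.1] true AND true = true
[1.2.1.2] true AND false = false
[1.2.1] true OR false = true
[1.2.2.2] exactly-one(false, false) = false
[1.2.2] true → false = false
[1.2] true OR false = true
[1.3.1.1.1.2] false AND false = false
[1.3.1.1.1] true → false = false
[1.3.1.1] NOT false = true
[1.3.1.2.2.1] false → true (antecedent false ⇒ implication holds) = true
[1.3.1.2.2] NOT true = false
[1.3.1.2] false OR false = false
[1.3.1] true AND false = false
[1.3] NOT false = true
[1] true AND true AND true = true
[2] exactly-one(true, false) = true
[root] true AND true = true
Overall: true → accepted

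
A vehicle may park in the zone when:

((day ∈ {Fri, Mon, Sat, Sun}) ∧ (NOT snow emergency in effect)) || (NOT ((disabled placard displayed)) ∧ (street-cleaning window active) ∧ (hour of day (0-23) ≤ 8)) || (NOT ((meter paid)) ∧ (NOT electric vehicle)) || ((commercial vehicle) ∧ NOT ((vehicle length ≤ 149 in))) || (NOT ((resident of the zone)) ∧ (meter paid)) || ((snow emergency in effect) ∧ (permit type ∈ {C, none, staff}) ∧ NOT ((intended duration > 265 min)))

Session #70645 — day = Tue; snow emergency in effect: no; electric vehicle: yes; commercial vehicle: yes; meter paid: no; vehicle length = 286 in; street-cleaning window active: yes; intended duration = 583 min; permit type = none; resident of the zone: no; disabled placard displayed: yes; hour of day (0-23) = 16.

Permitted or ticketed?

Permitted

Atomic conditions:
  day ∈ {Fri, Mon, Sat, Sun}: Tue is not in the set → false
  NOT snow emergency in effect: no → true
  disabled placard displayed: yes → true
  street-cleaning window active: yes → true
  hour of day (0-23) ≤ 8: 16 ≤ 8 is false
  meter paid: no → false
  NOT electric vehicle: yes → false
  commercial vehicle: yes → true
  vehicle length ≤ 149 in: 286 ≤ 149 is false
  resident of the zone: no → false
  snow emergency in effect: no → false
  permit type ∈ {C, none, staff}: none is in the set → true
  intended duration > 265 min: 583 > 265 is true
Combine:
[1] false AND true = false
[2.1] NOT true = false
[2] false AND true AND false = false
[3.1] NOT false = true
[3] true AND false = false
[4.2] NOT false = true
[4] true AND true = true
[5.1] NOT false = true
[5] true AND false = false
[6.3] NOT true = false
[6] false AND true AND false = false
[root] false OR false OR false OR true OR false OR false = true
Overall: true → permitted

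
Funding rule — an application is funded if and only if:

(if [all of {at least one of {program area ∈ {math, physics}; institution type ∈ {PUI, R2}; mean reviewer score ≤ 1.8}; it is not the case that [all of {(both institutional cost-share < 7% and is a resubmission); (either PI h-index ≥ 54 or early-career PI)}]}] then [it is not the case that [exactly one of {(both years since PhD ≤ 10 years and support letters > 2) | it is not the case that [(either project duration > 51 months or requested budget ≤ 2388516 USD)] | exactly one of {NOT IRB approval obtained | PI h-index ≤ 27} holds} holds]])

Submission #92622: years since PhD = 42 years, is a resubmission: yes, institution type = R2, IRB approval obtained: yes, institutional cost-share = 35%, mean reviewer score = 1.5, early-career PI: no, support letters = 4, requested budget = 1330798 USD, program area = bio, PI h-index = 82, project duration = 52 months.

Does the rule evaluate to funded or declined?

Atomic conditions:
  program area ∈ {math, physics}: bio is not in the set → false
  institution type ∈ {PUI, R2}: R2 is in the set → true
  mean reviewer score ≤ 1.8: 1.5 ≤ 1.8 is true
  institutional cost-share < 7%: 35 < 7 is false
  is a resubmission: yes → true
  PI h-index ≥ 54: 82 ≥ 54 is true
  early-career PI: no → false
  years since PhD ≤ 10 years: 42 ≤ 10 is false
  support letters > 2: 4 > 2 is true
  project duration > 51 months: 52 > 51 is true
  requested budget ≤ 2388516 USD: 1330798 ≤ 2388516 is true
  NOT IRB approval obtained: yes → false
  PI h-index ≤ 27: 82 ≤ 27 is false
Combine:
[1.1] false OR true OR true = true
[1.2.1.1] false AND true = false
[1.2.1.2] true OR false = true
[1.2.1] false AND true = false
[1.2] NOT false = true
[1] true AND true = true
[2.1.1] false AND true = false
[2.1.2.1] true OR true = true
[2.1.2] NOT true = false
[2.1.3] exactly-one(false, false) = false
[2.1] exactly-one(false, false, false) = false
[2] NOT false = true
[root] true → true = true
Overall: true → funded

Funded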